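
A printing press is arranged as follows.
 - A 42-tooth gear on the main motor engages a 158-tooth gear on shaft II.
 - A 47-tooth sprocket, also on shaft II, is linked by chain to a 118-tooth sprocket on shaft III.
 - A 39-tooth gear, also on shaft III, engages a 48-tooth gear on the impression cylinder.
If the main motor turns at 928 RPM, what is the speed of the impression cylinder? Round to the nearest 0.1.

gear mesh 158/42 = 3.7619 → 928/3.7619 = 246.68 RPM
chain 118/47 = 2.5106 → 246.68/2.5106 = 98.255 RPM
gear mesh 48/39 = 1.2308 → 98.255/1.2308 = 79.832 RPM

79.8 RPM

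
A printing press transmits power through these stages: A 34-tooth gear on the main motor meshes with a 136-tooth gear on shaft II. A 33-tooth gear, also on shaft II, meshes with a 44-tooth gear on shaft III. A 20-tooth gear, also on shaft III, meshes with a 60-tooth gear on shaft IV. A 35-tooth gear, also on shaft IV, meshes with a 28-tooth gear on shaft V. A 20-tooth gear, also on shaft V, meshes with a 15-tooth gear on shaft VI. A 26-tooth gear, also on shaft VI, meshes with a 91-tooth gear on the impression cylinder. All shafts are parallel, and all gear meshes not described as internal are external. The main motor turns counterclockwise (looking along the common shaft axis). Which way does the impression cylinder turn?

the main motor → shaft II: external mesh, 1 reversal → CW.
shaft II → shaft III: external mesh, 1 reversal → CCW.
shaft III → shaft IV: external mesh, 1 reversal → CW.
shaft IV → shaft V: external mesh, 1 reversal → CCW.
shaft V → shaft VI: external mesh, 1 reversal → CW.
shaft VI → the impression cylinder: external mesh, 1 reversal → CCW.
6 reversals in total — an even number — so the impression cylinder turns the same way as the main motor.

counterclockwise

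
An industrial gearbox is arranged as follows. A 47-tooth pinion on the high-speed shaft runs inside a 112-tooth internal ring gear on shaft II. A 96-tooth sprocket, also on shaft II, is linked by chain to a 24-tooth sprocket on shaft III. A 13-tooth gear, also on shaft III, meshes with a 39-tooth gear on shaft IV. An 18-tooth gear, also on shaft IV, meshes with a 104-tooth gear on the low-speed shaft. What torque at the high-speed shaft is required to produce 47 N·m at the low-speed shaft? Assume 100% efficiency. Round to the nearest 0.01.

Overall ratio R = 2.383 × 0.25 × 3 × 5.7778 = 10.326.
Input torque = output torque / R = 47 / 10.326 = 4.5515 N·m.

4.55 N·m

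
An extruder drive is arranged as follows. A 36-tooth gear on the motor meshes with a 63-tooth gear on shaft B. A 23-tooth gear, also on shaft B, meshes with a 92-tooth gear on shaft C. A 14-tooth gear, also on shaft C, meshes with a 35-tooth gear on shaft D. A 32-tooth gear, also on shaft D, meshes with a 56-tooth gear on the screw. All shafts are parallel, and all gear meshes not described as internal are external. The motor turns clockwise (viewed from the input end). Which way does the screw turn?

the motor → shaft B: external mesh, 1 reversal → CCW.
shaft B → shaft C: external mesh, 1 reversal → CW.
shaft C → shaft D: external mesh, 1 reversal → CCW.
shaft D → the screw: external mesh, 1 reversal → CW.
4 reversals in total — an even number — so the screw turns the same way as the motor.

clockwise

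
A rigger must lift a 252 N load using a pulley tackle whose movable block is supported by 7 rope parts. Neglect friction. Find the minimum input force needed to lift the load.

36 N

Block-and-tackle MA = number of supporting rope parts = 7.
Effort = load / MA = 252 / 7 = 36 N.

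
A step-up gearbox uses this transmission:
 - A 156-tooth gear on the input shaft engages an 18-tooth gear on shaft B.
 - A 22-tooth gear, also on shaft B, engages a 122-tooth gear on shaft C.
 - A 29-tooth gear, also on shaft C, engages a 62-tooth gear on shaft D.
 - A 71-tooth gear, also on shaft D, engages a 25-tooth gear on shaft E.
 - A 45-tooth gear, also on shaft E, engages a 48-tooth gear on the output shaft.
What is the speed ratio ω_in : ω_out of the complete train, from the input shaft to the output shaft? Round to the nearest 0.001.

0.514

Each stage contributes driven/driver: gear mesh 18/156 = 0.11538, gear mesh 122/22 = 5.5455, gear mesh 62/29 = 2.1379, gear mesh 25/71 = 0.35211, gear mesh 48/45 = 1.0667.
Overall: 0.11538 × 5.5455 × 2.1379 × 0.35211 × 1.0667 = 0.51379.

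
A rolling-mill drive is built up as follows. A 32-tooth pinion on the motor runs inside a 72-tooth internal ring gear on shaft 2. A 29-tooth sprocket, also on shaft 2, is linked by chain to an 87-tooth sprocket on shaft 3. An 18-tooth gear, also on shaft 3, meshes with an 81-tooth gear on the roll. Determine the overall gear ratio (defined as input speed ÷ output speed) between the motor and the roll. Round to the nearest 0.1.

30.4

Each stage contributes driven/driver: internal gear 72/32 = 2.25, chain 87/29 = 3, gear mesh 81/18 = 4.5.
Overall: 2.25 × 3 × 4.5 = 30.375.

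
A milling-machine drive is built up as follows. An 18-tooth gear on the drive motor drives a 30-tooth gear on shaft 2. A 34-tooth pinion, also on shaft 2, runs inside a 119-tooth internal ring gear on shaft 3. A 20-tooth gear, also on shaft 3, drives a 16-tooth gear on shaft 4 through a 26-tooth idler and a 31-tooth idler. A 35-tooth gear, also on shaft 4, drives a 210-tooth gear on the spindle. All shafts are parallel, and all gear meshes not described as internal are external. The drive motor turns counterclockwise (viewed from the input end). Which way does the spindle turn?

clockwise

the drive motor → shaft 2: external mesh, 1 reversal → CW.
shaft 2 → shaft 3: internal mesh, same direction → CW.
shaft 3 → shaft 4: driver → idler → idler → driven is 3 external meshes, 3 reversals → CCW.
shaft 4 → the spindle: external mesh, 1 reversal → CW.
5 reversals in total — an odd number — so the spindle turns opposite to the drive motor.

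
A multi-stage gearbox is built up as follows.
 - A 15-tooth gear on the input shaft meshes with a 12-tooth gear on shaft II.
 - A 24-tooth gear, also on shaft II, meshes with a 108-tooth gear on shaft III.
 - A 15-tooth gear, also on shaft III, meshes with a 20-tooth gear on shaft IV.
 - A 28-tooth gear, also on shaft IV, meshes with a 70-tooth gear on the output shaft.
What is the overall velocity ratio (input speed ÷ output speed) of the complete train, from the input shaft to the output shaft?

Each stage contributes driven/driver: gear mesh 12/15 = 0.8, gear mesh 108/24 = 4.5, gear mesh 20/15 = 1.3333, gear mesh 70/28 = 2.5.
Overall: 0.8 × 4.5 × 1.3333 × 2.5 = 12.

12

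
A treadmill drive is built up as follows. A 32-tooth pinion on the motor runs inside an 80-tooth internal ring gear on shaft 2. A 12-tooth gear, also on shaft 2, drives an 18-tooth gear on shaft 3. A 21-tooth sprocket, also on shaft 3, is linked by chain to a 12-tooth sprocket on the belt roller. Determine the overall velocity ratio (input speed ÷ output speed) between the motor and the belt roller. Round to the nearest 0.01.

2.14

Each stage contributes driven/driver: internal gear 80/32 = 2.5, gear mesh 18/12 = 1.5, chain 12/21 = 0.57143.
Overall: 2.5 × 1.5 × 0.57143 = 2.1429.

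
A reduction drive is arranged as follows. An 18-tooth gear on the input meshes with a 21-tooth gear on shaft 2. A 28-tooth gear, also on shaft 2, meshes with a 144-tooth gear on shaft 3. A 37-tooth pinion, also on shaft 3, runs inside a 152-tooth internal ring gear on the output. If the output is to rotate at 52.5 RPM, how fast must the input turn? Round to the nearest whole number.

1294 RPM

Overall ratio R = 1.1667 × 5.1429 × 4.1081 = 24.649.
Required input speed = output speed × R = 52.5 × 24.649 = 1294.1 RPM.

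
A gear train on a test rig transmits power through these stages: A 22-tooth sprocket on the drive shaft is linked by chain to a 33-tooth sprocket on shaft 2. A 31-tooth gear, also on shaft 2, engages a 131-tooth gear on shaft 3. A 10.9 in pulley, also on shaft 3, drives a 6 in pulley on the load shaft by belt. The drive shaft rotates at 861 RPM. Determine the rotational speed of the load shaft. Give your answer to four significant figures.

Chain: ratio = 33/22 = 1.5, so shaft 2 turns at 861 / 1.5 = 574 RPM.
Gear mesh: ratio = 131/31 = 4.2258, so shaft 3 turns at 574 / 4.2258 = 135.83 RPM.
Belt: ratio = 6/10.9 = 0.55046, so the load shaft turns at 135.83 / 0.55046 = 246.76 RPM.

246.8 RPM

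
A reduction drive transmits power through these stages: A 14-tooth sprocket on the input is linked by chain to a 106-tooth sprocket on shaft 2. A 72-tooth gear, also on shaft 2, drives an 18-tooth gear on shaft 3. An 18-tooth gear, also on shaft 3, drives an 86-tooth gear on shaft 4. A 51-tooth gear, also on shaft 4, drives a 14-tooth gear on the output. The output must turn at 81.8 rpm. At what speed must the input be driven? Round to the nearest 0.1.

203.1 rpm

Overall ratio R = 7.5714 × 0.25 × 4.7778 × 0.27451 = 2.4826.
Required input speed = output speed × R = 81.8 × 2.4826 = 203.07 rpm.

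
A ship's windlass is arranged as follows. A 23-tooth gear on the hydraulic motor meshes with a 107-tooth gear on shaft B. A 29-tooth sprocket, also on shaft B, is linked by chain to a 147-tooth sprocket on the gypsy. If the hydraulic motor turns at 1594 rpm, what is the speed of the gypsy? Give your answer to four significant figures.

gear mesh 107/23 = 4.6522 → 1594/4.6522 = 342.64 rpm
chain 147/29 = 5.069 → 342.64/5.069 = 67.595 rpm

67.59 rpm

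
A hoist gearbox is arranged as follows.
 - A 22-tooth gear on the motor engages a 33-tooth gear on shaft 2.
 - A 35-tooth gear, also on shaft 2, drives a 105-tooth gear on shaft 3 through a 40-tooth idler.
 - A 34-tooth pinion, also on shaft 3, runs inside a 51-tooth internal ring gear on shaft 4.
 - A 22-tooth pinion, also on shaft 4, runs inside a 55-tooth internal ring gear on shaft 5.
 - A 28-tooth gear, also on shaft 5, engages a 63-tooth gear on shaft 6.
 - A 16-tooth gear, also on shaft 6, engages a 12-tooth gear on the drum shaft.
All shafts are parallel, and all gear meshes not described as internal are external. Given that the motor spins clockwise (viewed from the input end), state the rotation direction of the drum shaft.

the motor → shaft 2: external mesh, 1 reversal → CCW.
shaft 2 → shaft 3: driver → idler → driven is 2 external meshes, 2 reversals → CCW.
shaft 3 → shaft 4: internal mesh, same direction → CCW.
shaft 4 → shaft 5: internal mesh, same direction → CCW.
shaft 5 → shaft 6: external mesh, 1 reversal → CW.
shaft 6 → the drum shaft: external mesh, 1 reversal → CCW.
5 reversals in total — an odd number — so the drum shaft turns opposite to the motor.

counterclockwise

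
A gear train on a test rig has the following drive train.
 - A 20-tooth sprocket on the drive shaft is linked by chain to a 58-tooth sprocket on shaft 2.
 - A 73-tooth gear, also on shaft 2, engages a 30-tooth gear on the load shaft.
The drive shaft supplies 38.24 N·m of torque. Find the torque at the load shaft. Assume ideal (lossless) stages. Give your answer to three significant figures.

45.6 N·m

chain 58/20 = 2.9 → τ = 38.24·2.9 = 110.9 N·m
gear mesh 30/73 = 0.41096 → τ = 110.9·0.41096 = 45.574 N·m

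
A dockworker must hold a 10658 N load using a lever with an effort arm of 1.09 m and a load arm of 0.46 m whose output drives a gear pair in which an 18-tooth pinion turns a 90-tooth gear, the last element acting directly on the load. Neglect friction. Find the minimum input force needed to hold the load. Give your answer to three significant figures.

900 N

Lever MA = effort arm / load arm = 1.09/0.46 = 2.3696.
Gear pair MA = 90/18 = 5.
Combined ideal MA = 2.3696 × 5 = 11.848.
Effort = load / MA = 10658 / 11.848 = 899.57 N.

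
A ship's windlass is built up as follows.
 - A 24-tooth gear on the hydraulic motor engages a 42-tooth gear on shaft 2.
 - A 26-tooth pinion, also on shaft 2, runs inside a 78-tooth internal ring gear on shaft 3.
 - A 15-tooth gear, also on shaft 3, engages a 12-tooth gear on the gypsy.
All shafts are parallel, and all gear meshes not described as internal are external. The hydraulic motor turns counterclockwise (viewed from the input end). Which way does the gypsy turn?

the hydraulic motor → shaft 2: external mesh, 1 reversal → CW.
shaft 2 → shaft 3: internal mesh, same direction → CW.
shaft 3 → the gypsy: external mesh, 1 reversal → CCW.
2 reversals in total — an even number — so the gypsy turns the same way as the hydraulic motor.

counterclockwise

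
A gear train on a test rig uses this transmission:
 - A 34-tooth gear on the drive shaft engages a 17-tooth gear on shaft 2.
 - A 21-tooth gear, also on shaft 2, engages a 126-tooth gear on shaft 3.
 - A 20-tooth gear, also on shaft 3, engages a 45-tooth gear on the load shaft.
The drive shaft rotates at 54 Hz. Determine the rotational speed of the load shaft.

gear mesh 17/34 = 0.5 → 54/0.5 = 108 Hz
gear mesh 126/21 = 6 → 108/6 = 18 Hz
gear mesh 45/20 = 2.25 → 18/2.25 = 8 Hz

8 Hz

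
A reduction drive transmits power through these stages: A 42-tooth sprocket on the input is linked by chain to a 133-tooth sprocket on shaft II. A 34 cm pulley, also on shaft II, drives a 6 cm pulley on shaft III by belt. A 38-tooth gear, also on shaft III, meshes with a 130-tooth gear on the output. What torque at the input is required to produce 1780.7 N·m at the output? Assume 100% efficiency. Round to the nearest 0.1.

Overall ratio R = 3.1667 × 0.17647 × 3.4211 = 1.9118.
Input torque = output torque / R = 1780.7 / 1.9118 = 931.44 N·m.

931.4 N·m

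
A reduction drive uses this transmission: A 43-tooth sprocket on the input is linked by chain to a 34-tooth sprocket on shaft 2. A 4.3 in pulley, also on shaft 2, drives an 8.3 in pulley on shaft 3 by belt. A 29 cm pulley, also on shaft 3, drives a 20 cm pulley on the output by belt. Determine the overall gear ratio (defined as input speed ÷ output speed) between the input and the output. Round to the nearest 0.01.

1.05

Each stage contributes driven/driver: chain 34/43 = 0.7907, belt 8.3/4.3 = 1.9302, belt 20/29 = 0.68966.
Overall: 0.7907 × 1.9302 × 0.68966 = 1.0526.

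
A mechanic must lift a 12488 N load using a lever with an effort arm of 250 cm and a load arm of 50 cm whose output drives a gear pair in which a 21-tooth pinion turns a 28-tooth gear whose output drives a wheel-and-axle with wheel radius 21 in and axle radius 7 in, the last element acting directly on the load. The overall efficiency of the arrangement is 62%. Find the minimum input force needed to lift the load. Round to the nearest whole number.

Lever MA = effort arm / load arm = 250/50 = 5.
Gear pair MA = 28/21 = 1.3333.
Wheel-and-axle MA = R/r = 21/7 = 3.
Combined ideal MA = 5 × 1.3333 × 3 = 20.
Actual MA = 20 × 0.62 = 12.4.
Effort = load / actual MA = 12488 / 12.4 = 1007.1 N.

1007 N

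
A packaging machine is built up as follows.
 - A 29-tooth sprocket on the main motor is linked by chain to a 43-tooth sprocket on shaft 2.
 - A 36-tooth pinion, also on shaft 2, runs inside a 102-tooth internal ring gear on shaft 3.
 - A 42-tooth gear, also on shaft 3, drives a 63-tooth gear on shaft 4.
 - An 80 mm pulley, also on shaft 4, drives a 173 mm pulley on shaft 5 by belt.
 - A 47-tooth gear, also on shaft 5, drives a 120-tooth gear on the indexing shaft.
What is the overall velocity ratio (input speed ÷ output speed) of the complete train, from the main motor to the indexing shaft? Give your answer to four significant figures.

Each stage contributes driven/driver: chain 43/29 = 1.4828, internal gear 102/36 = 2.8333, gear mesh 63/42 = 1.5, belt 173/80 = 2.1625, gear mesh 120/47 = 2.5532.
Overall: 1.4828 × 2.8333 × 1.5 × 2.1625 × 2.5532 = 34.794.

34.79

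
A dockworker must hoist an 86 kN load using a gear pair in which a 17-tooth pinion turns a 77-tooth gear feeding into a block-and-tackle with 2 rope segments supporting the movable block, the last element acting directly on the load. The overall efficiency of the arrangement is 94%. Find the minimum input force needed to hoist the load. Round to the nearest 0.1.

10.1 kN

Gear pair MA = 77/17 = 4.5294.
Block-and-tackle MA = number of supporting rope parts = 2.
Combined ideal MA = 4.5294 × 2 = 9.0588.
Actual MA = 9.0588 × 0.94 = 8.5153.
Effort = load / actual MA = 86 / 8.5153 = 10.099 kN.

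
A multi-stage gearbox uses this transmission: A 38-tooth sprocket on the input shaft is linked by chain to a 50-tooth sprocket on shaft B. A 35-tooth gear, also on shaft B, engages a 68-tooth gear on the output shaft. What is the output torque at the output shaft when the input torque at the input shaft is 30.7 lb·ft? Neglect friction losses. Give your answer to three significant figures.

78.5 lb·ft

After the chain (50/38): 30.7 × 1.3158 = 40.395 lb·ft
After the gear mesh (68/35): 40.395 × 1.9429 = 78.481 lb·ft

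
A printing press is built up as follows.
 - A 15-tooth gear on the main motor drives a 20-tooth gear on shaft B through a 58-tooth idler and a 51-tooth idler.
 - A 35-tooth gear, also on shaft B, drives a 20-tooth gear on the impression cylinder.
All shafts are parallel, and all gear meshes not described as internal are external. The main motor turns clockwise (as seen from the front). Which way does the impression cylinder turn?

the main motor → shaft B: driver → idler → idler → driven is 3 external meshes, 3 reversals → CCW.
shaft B → the impression cylinder: external mesh, 1 reversal → CW.
4 reversals in total — an even number — so the impression cylinder turns the same way as the main motor.

clockwise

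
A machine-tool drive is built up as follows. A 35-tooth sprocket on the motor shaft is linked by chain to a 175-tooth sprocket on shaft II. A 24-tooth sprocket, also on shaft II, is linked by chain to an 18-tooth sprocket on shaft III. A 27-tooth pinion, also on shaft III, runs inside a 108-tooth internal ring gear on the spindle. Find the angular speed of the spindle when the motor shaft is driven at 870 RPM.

58 RPM

the motor shaft → shaft II (chain, 175/35): 870 ÷ 5 = 174 RPM
shaft II → shaft III (chain, 18/24): 174 ÷ 0.75 = 232 RPM
shaft III → the spindle (internal gear, 108/27): 232 ÷ 4 = 58 RPM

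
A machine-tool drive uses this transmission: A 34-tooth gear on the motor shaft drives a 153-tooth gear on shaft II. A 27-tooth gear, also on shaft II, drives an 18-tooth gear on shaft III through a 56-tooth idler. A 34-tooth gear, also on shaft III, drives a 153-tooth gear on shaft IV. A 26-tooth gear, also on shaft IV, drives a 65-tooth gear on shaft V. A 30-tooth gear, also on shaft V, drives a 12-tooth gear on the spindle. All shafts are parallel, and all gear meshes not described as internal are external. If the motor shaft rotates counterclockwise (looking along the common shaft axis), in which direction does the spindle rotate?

the motor shaft → shaft II: external mesh, 1 reversal → CW.
shaft II → shaft III: driver → idler → driven is 2 external meshes, 2 reversals → CW.
shaft III → shaft IV: external mesh, 1 reversal → CCW.
shaft IV → shaft V: external mesh, 1 reversal → CW.
shaft V → the spindle: external mesh, 1 reversal → CCW.
6 reversals in total — an even number — so the spindle turns the same way as the motor shaft.

counterclockwise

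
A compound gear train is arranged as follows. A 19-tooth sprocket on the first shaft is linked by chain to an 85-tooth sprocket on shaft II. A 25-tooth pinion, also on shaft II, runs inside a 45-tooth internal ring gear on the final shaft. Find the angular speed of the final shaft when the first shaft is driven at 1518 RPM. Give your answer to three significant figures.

the first shaft → shaft II (chain, 85/19): 1518 ÷ 4.4737 = 339.32 RPM
shaft II → the final shaft (internal gear, 45/25): 339.32 ÷ 1.8 = 188.51 RPM

189 RPM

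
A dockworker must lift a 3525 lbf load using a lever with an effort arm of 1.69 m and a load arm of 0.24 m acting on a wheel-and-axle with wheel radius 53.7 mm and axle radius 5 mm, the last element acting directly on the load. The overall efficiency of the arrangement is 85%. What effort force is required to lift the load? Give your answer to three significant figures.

54.8 lbf

Lever MA = effort arm / load arm = 1.69/0.24 = 7.0417.
Wheel-and-axle MA = R/r = 53.7/5 = 10.74.
Combined ideal MA = 7.0417 × 10.74 = 75.627.
Actual MA = 75.627 × 0.85 = 64.283.
Effort = load / actual MA = 3525 / 64.283 = 54.835 lbf.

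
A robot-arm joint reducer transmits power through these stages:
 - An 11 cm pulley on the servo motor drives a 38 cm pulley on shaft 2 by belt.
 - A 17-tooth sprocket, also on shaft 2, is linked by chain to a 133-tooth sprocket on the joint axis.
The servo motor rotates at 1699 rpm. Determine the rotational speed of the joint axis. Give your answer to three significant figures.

62.9 rpm

the servo motor → shaft 2 (belt, 38/11): 1699 ÷ 3.4545 = 491.82 rpm
shaft 2 → the joint axis (chain, 133/17): 491.82 ÷ 7.8235 = 62.864 rpm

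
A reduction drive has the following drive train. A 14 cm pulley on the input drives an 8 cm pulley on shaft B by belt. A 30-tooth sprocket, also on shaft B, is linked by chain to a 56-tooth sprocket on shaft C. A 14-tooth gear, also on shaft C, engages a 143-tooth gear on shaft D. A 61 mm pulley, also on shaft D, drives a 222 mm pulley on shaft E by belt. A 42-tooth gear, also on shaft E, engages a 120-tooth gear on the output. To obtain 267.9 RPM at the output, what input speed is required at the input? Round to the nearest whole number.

30350 RPM

Overall ratio R = 0.57143 × 1.8667 × 10.214 × 3.6393 × 2.8571 = 113.29.
Required input speed = output speed × R = 267.9 × 113.29 = 30350 RPM.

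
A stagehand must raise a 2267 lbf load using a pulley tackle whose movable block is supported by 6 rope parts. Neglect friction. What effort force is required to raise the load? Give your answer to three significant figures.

Block-and-tackle MA = number of supporting rope parts = 6.
Effort = load / MA = 2267 / 6 = 377.83 lbf.

378 lbf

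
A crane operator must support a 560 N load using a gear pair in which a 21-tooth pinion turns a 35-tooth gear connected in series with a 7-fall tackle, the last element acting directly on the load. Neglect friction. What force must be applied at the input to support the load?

48 N

Gear pair MA = 35/21 = 1.6667.
Block-and-tackle MA = number of supporting rope parts = 7.
Combined ideal MA = 1.6667 × 7 = 11.667.
Effort = load / MA = 560 / 11.667 = 48 N.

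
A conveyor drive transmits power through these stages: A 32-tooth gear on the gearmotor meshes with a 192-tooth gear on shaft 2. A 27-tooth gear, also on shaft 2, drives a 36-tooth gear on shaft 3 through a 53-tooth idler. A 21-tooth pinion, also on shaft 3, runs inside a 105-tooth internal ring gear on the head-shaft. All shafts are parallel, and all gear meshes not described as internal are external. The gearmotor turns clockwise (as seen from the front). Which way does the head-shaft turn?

counterclockwise

the gearmotor → shaft 2: external mesh, 1 reversal → CCW.
shaft 2 → shaft 3: driver → idler → driven is 2 external meshes, 2 reversals → CCW.
shaft 3 → the head-shaft: internal mesh, same direction → CCW.
3 reversals in total — an odd number — so the head-shaft turns opposite to the gearmotor.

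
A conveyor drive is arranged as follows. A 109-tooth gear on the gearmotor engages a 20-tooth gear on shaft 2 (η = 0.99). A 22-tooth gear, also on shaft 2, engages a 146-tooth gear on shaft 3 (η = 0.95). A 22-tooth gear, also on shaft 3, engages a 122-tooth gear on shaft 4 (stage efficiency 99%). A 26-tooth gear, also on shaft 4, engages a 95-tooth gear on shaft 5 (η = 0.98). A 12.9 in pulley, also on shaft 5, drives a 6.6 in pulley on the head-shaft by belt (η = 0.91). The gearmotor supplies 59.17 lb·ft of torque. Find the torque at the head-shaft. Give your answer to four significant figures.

620.2 lb·ft

Gear mesh: ratio = 20/109 = 0.18349; torque at shaft 2 = 59.17 × 0.18349 × 0.99 = 10.748 lb·ft.
Gear mesh: ratio = 146/22 = 6.6364; torque at shaft 3 = 10.748 × 6.6364 × 0.95 = 67.763 lb·ft.
Gear mesh: ratio = 122/22 = 5.5455; torque at shaft 4 = 67.763 × 5.5455 × 0.99 = 372.02 lb·ft.
Gear mesh: ratio = 95/26 = 3.6538; torque at shaft 5 = 372.02 × 3.6538 × 0.98 = 1332.1 lb·ft.
Belt: ratio = 6.6/12.9 = 0.51163; torque at the head-shaft = 1332.1 × 0.51163 × 0.91 = 620.21 lb·ft.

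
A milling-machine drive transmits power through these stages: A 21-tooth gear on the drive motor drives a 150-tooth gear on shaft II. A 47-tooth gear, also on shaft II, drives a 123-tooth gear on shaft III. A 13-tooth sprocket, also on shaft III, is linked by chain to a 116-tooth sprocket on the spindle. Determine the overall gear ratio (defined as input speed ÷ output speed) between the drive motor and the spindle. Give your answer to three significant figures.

167

Each stage contributes driven/driver: gear mesh 150/21 = 7.1429, gear mesh 123/47 = 2.617, chain 116/13 = 8.9231.
Overall: 7.1429 × 2.617 × 8.9231 = 166.8.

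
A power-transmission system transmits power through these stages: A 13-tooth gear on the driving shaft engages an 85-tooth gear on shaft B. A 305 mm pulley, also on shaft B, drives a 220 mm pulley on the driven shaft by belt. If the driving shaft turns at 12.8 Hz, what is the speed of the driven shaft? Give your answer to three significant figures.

2.71 Hz

the driving shaft → shaft B (gear mesh, 85/13): 12.8 ÷ 6.5385 = 1.9576 Hz
shaft B → the driven shaft (belt, 220/305): 1.9576 ÷ 0.72131 = 2.714 Hz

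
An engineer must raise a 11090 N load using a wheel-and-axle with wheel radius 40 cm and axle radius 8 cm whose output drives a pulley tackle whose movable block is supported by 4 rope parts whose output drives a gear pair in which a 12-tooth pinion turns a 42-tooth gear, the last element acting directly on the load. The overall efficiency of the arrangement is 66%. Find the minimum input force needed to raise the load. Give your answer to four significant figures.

240.0 N

Wheel-and-axle MA = R/r = 40/8 = 5.
Block-and-tackle MA = number of supporting rope parts = 4.
Gear pair MA = 42/12 = 3.5.
Combined ideal MA = 5 × 4 × 3.5 = 70.
Actual MA = 70 × 0.66 = 46.2.
Effort = load / actual MA = 11090 / 46.2 = 240.04 N.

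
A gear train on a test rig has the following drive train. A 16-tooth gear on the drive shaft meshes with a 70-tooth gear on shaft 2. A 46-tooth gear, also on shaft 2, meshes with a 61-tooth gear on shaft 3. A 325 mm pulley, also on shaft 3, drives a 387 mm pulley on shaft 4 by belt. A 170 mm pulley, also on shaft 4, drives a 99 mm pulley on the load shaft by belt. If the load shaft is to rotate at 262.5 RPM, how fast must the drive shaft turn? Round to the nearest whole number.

Overall ratio R = 4.375 × 1.3261 × 1.1908 × 0.58235 = 4.0231.
Required input speed = output speed × R = 262.5 × 4.0231 = 1056.1 RPM.

1056 RPM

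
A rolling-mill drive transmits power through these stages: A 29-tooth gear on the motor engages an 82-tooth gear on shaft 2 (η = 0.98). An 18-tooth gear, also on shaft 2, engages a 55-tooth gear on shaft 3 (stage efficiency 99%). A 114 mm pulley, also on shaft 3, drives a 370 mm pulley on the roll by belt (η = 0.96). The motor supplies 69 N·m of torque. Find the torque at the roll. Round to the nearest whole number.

1802 N·m

gear mesh 82/29 = 2.8276 → τ = 69·2.8276·0.98 = 191.2 N·m
gear mesh 55/18 = 3.0556 → τ = 191.2·3.0556·0.99 = 578.38 N·m
belt 370/114 = 3.2456 → τ = 578.38·3.2456·0.96 = 1802.1 N·m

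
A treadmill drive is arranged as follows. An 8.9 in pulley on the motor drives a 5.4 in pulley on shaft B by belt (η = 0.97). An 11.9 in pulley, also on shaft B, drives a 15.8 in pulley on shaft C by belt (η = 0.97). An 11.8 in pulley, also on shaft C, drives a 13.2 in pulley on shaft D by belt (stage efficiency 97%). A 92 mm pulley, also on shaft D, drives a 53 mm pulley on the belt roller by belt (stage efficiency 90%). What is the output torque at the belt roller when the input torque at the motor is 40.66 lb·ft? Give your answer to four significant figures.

17.34 lb·ft

After the belt (5.4/8.9): 40.66 × 0.60674 × 0.97 = 23.93 lb·ft
After the belt (15.8/11.9): 23.93 × 1.3277 × 0.97 = 30.819 lb·ft
After the belt (13.2/11.8): 30.819 × 1.1186 × 0.97 = 33.442 lb·ft
After the belt (53/92): 33.442 × 0.57609 × 0.90 = 17.339 lb·ft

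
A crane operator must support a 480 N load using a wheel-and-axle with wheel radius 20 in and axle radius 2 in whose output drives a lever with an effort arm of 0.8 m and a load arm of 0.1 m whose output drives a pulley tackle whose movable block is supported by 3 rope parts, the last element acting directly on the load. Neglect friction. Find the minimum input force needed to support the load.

Wheel-and-axle MA = R/r = 20/2 = 10.
Lever MA = effort arm / load arm = 0.8/0.1 = 8.
Block-and-tackle MA = number of supporting rope parts = 3.
Combined ideal MA = 10 × 8 × 3 = 240.
Effort = load / MA = 480 / 240 = 2 N.

2 N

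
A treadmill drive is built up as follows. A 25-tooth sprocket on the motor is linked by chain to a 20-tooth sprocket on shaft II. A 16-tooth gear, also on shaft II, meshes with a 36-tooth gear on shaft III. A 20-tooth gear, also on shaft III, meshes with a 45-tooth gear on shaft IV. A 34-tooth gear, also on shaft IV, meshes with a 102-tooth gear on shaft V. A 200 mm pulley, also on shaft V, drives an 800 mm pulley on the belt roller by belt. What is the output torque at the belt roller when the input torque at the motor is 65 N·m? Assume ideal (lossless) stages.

3159 N·m

After the chain (20/25): 65 × 0.8 = 52 N·m
After the gear mesh (36/16): 52 × 2.25 = 117 N·m
After the gear mesh (45/20): 117 × 2.25 = 263.25 N·m
After the gear mesh (102/34): 263.25 × 3 = 789.75 N·m
After the belt (800/200): 789.75 × 4 = 3159 N·m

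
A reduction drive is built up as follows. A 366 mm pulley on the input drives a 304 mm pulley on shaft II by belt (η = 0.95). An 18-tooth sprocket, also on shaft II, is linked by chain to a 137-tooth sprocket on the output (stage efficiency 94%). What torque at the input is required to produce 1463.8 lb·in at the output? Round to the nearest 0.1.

Overall ratio R = 0.8306 × 7.6111 = 6.3218; overall efficiency η = 0.95 × 0.94 = 0.8930.
Input torque = output torque / (R × η) = 1463.8 / (6.3218 × 0.8930) = 259.29 lb·in.

259.3 lb·in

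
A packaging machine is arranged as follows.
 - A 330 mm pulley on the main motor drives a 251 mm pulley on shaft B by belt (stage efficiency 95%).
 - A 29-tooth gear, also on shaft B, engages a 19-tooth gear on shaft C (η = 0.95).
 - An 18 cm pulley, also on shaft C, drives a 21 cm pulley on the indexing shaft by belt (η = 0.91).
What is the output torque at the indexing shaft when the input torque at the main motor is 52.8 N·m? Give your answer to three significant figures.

25.2 N·m

belt 251/330 = 0.76061 → τ = 52.8·0.76061·0.95 = 38.152 N·m
gear mesh 19/29 = 0.65517 → τ = 38.152·0.65517·0.95 = 23.746 N·m
belt 21/18 = 1.1667 → τ = 23.746·1.1667·0.91 = 25.211 N·m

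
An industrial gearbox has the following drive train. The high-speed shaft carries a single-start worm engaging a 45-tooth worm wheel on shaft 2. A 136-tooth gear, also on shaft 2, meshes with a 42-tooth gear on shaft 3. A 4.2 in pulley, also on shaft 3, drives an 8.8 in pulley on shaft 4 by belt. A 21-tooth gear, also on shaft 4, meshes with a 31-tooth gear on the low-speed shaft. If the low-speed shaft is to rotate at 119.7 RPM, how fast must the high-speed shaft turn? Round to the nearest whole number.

Overall ratio R = 45 × 0.30882 × 2.0952 × 1.4762 = 42.983.
Required input speed = output speed × R = 119.7 × 42.983 = 5145.1 RPM.

5145 RPM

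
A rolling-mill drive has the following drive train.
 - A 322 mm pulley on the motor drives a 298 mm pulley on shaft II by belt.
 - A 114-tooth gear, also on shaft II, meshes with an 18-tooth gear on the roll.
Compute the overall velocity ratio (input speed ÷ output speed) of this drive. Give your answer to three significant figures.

Each stage contributes driven/driver: belt 298/322 = 0.92547, gear mesh 18/114 = 0.15789.
Overall: 0.92547 × 0.15789 = 0.14613.

0.146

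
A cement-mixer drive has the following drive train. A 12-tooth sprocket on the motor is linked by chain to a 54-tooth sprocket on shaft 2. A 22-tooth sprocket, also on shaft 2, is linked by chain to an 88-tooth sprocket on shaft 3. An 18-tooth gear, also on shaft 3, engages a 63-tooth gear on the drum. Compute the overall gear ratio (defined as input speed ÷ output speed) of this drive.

Each stage contributes driven/driver: chain 54/12 = 4.5, chain 88/22 = 4, gear mesh 63/18 = 3.5.
Overall: 4.5 × 4 × 3.5 = 63.

63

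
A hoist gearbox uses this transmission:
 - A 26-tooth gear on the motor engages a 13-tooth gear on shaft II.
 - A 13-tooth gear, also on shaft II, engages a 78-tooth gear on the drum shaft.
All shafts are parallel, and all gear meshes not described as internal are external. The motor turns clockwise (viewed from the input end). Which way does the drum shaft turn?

the motor → shaft II: external mesh, 1 reversal → CCW.
shaft II → the drum shaft: external mesh, 1 reversal → CW.
2 reversals in total — an even number — so the drum shaft turns the same way as the motor.

clockwise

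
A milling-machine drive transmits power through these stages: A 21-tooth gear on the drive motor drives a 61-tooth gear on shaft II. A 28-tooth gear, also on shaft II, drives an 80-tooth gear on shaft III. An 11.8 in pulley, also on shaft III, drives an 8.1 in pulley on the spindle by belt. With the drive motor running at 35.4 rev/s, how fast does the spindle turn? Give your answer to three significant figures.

6.21 rev/s

the drive motor → shaft II (gear mesh, 61/21): 35.4 ÷ 2.9048 = 12.187 rev/s
shaft II → shaft III (gear mesh, 80/28): 12.187 ÷ 2.8571 = 4.2654 rev/s
shaft III → the spindle (belt, 8.1/11.8): 4.2654 ÷ 0.68644 = 6.2138 rev/s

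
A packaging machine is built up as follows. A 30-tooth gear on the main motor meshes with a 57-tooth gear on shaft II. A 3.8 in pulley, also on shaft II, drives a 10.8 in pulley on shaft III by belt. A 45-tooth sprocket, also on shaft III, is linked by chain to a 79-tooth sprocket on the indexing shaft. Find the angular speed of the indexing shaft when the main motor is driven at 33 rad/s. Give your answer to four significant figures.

3.481 rad/s

the main motor → shaft II (gear mesh, 57/30): 33 ÷ 1.9 = 17.368 rad/s
shaft II → shaft III (belt, 10.8/3.8): 17.368 ÷ 2.8421 = 6.1111 rad/s
shaft III → the indexing shaft (chain, 79/45): 6.1111 ÷ 1.7556 = 3.481 rad/s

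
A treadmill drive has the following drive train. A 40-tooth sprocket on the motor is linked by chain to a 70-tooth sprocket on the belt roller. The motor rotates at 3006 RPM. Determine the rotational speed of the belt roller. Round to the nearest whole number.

1718 RPM

Chain: ratio = 70/40 = 1.75, so the belt roller turns at 3006 / 1.75 = 1717.7 RPM.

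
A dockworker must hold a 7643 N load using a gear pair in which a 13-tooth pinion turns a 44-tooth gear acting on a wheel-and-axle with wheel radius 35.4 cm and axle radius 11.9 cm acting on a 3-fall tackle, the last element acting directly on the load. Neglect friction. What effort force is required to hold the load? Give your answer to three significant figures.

Gear pair MA = 44/13 = 3.3846.
Wheel-and-axle MA = R/r = 35.4/11.9 = 2.9748.
Block-and-tackle MA = number of supporting rope parts = 3.
Combined ideal MA = 3.3846 × 2.9748 × 3 = 30.206.
Effort = load / MA = 7643 / 30.206 = 253.03 N.

253 N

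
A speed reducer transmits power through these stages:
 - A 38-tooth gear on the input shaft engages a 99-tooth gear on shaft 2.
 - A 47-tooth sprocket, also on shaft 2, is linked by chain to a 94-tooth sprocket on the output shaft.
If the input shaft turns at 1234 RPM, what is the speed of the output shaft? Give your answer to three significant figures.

Gear mesh: ratio = 99/38 = 2.6053, so shaft 2 turns at 1234 / 2.6053 = 473.66 RPM.
Chain: ratio = 94/47 = 2, so the output shaft turns at 473.66 / 2 = 236.83 RPM.

237 RPM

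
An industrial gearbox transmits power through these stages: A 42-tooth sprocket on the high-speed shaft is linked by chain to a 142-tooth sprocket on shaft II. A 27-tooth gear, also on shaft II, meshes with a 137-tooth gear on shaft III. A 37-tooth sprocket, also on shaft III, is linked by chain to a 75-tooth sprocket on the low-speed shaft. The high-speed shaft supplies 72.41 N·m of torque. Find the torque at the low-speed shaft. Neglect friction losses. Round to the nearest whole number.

2518 N·m

chain 142/42 = 3.381 → τ = 72.41·3.381 = 244.81 N·m
gear mesh 137/27 = 5.0741 → τ = 244.81·5.0741 = 1242.2 N·m
chain 75/37 = 2.027 → τ = 1242.2·2.027 = 2518 N·m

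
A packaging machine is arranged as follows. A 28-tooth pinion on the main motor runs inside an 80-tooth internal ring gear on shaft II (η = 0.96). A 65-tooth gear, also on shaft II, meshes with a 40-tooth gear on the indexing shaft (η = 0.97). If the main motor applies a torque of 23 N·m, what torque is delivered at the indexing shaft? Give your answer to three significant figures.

After the internal gear (80/28): 23 × 2.8571 × 0.96 = 63.086 N·m
After the gear mesh (40/65): 63.086 × 0.61538 × 0.97 = 37.657 N·m

37.7 N·m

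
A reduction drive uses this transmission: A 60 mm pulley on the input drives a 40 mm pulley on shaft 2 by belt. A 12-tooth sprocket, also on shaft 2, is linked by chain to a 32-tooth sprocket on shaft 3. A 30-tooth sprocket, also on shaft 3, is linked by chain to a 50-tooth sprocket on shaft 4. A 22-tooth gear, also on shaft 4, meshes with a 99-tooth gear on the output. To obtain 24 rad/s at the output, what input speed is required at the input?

Overall ratio R = 0.66667 × 2.6667 × 1.6667 × 4.5 = 13.333.
Required input speed = output speed × R = 24 × 13.333 = 320 rad/s.

320 rad/s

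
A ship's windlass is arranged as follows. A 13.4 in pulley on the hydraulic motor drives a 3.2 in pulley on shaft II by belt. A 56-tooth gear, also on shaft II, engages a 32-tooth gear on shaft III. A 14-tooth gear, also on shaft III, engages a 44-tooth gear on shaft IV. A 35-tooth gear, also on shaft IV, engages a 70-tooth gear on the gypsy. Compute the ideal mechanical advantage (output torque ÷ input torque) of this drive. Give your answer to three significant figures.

0.858

Each stage contributes driven/driver: belt 3.2/13.4 = 0.23881, gear mesh 32/56 = 0.57143, gear mesh 44/14 = 3.1429, gear mesh 70/35 = 2.
Overall: 0.23881 × 0.57143 × 3.1429 × 2 = 0.85775.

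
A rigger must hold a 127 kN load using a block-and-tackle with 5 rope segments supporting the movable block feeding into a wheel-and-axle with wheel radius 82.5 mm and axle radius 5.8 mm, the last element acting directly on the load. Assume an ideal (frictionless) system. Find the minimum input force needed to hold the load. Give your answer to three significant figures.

Block-and-tackle MA = number of supporting rope parts = 5.
Wheel-and-axle MA = R/r = 82.5/5.8 = 14.224.
Combined ideal MA = 5 × 14.224 = 71.121.
Effort = load / MA = 127 / 71.121 = 1.7857 kN.

1.79 kN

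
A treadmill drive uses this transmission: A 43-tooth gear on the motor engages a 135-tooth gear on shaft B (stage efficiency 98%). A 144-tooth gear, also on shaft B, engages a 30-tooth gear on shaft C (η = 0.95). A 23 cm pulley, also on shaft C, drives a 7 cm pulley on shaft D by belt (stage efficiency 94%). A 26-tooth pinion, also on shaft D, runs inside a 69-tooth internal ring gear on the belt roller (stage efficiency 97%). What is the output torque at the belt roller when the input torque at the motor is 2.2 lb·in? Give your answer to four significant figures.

0.9866 lb·in

gear mesh 135/43 = 3.1395 → τ = 2.2·3.1395·0.98 = 6.7688 lb·in
gear mesh 30/144 = 0.20833 → τ = 6.7688·0.20833·0.95 = 1.3397 lb·in
belt 7/23 = 0.30435 → τ = 1.3397·0.30435·0.94 = 0.38326 lb·in
internal gear 69/26 = 2.6538 → τ = 0.38326·2.6538·0.97 = 0.9866 lb·in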